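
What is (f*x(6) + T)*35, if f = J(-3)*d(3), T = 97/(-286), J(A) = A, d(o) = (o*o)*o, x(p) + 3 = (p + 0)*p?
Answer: -26760125/286 ≈ -93567.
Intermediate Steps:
x(p) = -3 + p² (x(p) = -3 + (p + 0)*p = -3 + p*p = -3 + p²)
d(o) = o³ (d(o) = o²*o = o³)
T = -97/286 (T = 97*(-1/286) = -97/286 ≈ -0.33916)
f = -81 (f = -3*3³ = -3*27 = -81)
(f*x(6) + T)*35 = (-81*(-3 + 6²) - 97/286)*35 = (-81*(-3 + 36) - 97/286)*35 = (-81*33 - 97/286)*35 = (-2673 - 97/286)*35 = -764575/286*35 = -26760125/286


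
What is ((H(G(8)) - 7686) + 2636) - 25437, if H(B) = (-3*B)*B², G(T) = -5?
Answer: -30112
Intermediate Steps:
H(B) = -3*B³
((H(G(8)) - 7686) + 2636) - 25437 = ((-3*(-5)³ - 7686) + 2636) - 25437 = ((-3*(-125) - 7686) + 2636) - 25437 = ((375 - 7686) + 2636) - 25437 = (-7311 + 2636) - 25437 = -4675 - 25437 = -30112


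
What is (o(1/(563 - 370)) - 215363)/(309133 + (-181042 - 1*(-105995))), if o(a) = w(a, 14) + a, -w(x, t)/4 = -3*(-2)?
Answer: -20784845/22589299 ≈ -0.92012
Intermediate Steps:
w(x, t) = -24 (w(x, t) = -(-12)*(-2) = -4*6 = -24)
o(a) = -24 + a
(o(1/(563 - 370)) - 215363)/(309133 + (-181042 - 1*(-105995))) = ((-24 + 1/(563 - 370)) - 215363)/(309133 + (-181042 - 1*(-105995))) = ((-24 + 1/193) - 215363)/(309133 + (-181042 + 105995)) = ((-24 + 1/193) - 215363)/(309133 - 75047) = (-4631/193 - 215363)/234086 = -41569690/193*1/234086 = -20784845/22589299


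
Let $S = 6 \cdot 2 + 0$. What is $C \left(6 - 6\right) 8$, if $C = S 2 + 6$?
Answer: $0$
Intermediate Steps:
$S = 12$ ($S = 12 + 0 = 12$)
$C = 30$ ($C = 12 \cdot 2 + 6 = 24 + 6 = 30$)
$C \left(6 - 6\right) 8 = 30 \left(6 - 6\right) 8 = 30 \cdot 0 \cdot 8 = 0 \cdot 8 = 0$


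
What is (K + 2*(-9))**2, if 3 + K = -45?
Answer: 4356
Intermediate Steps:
K = -48 (K = -3 - 45 = -48)
(K + 2*(-9))**2 = (-48 + 2*(-9))**2 = (-48 - 18)**2 = (-66)**2 = 4356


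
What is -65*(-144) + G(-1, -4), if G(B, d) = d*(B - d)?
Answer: 9348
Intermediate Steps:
-65*(-144) + G(-1, -4) = -65*(-144) - 4*(-1 - 1*(-4)) = 9360 - 4*(-1 + 4) = 9360 - 4*3 = 9360 - 12 = 9348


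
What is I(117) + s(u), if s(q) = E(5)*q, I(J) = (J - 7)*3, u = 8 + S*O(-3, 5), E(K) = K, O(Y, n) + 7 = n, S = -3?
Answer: 400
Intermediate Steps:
O(Y, n) = -7 + n
u = 14 (u = 8 - 3*(-7 + 5) = 8 - 3*(-2) = 8 + 6 = 14)
I(J) = -21 + 3*J (I(J) = (-7 + J)*3 = -21 + 3*J)
s(q) = 5*q
I(117) + s(u) = (-21 + 3*117) + 5*14 = (-21 + 351) + 70 = 330 + 70 = 400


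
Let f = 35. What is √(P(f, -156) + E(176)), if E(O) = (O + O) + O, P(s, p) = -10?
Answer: √518 ≈ 22.760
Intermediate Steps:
E(O) = 3*O (E(O) = 2*O + O = 3*O)
√(P(f, -156) + E(176)) = √(-10 + 3*176) = √(-10 + 528) = √518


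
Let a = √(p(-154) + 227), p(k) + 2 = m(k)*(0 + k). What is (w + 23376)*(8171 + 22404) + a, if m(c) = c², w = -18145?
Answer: 159937825 + I*√3652039 ≈ 1.5994e+8 + 1911.0*I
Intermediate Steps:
p(k) = -2 + k³ (p(k) = -2 + k²*(0 + k) = -2 + k²*k = -2 + k³)
a = I*√3652039 (a = √((-2 + (-154)³) + 227) = √((-2 - 3652264) + 227) = √(-3652266 + 227) = √(-3652039) = I*√3652039 ≈ 1911.0*I)
(w + 23376)*(8171 + 22404) + a = (-18145 + 23376)*(8171 + 22404) + I*√3652039 = 5231*30575 + I*√3652039 = 159937825 + I*√3652039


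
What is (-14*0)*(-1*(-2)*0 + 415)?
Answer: 0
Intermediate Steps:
(-14*0)*(-1*(-2)*0 + 415) = 0*(2*0 + 415) = 0*(0 + 415) = 0*415 = 0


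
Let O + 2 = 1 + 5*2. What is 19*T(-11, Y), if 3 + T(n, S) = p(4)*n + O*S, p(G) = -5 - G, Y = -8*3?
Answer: -2280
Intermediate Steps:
Y = -24
O = 9 (O = -2 + (1 + 5*2) = -2 + (1 + 10) = -2 + 11 = 9)
T(n, S) = -3 - 9*n + 9*S (T(n, S) = -3 + ((-5 - 1*4)*n + 9*S) = -3 + ((-5 - 4)*n + 9*S) = -3 + (-9*n + 9*S) = -3 - 9*n + 9*S)
19*T(-11, Y) = 19*(-3 - 9*(-11) + 9*(-24)) = 19*(-3 + 99 - 216) = 19*(-120) = -2280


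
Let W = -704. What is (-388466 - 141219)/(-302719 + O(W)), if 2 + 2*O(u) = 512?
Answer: 529685/302464 ≈ 1.7512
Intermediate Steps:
O(u) = 255 (O(u) = -1 + (1/2)*512 = -1 + 256 = 255)
(-388466 - 141219)/(-302719 + O(W)) = (-388466 - 141219)/(-302719 + 255) = -529685/(-302464) = -529685*(-1/302464) = 529685/302464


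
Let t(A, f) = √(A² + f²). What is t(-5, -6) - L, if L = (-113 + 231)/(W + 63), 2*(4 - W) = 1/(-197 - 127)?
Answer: -76464/43417 + √61 ≈ 6.0491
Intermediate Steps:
W = 2593/648 (W = 4 - 1/(2*(-197 - 127)) = 4 - ½/(-324) = 4 - ½*(-1/324) = 4 + 1/648 = 2593/648 ≈ 4.0015)
L = 76464/43417 (L = (-113 + 231)/(2593/648 + 63) = 118/(43417/648) = 118*(648/43417) = 76464/43417 ≈ 1.7612)
t(-5, -6) - L = √((-5)² + (-6)²) - 1*76464/43417 = √(25 + 36) - 76464/43417 = √61 - 76464/43417 = -76464/43417 + √61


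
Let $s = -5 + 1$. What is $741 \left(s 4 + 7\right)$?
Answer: $-6669$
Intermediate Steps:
$s = -4$
$741 \left(s 4 + 7\right) = 741 \left(\left(-4\right) 4 + 7\right) = 741 \left(-16 + 7\right) = 741 \left(-9\right) = -6669$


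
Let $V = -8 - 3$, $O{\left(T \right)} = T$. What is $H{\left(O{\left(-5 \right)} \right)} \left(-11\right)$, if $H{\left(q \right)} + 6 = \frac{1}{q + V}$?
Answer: $\frac{1067}{16} \approx 66.688$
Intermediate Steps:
$V = -11$ ($V = -8 - 3 = -11$)
$H{\left(q \right)} = -6 + \frac{1}{-11 + q}$ ($H{\left(q \right)} = -6 + \frac{1}{q - 11} = -6 + \frac{1}{-11 + q}$)
$H{\left(O{\left(-5 \right)} \right)} \left(-11\right) = \frac{67 - -30}{-11 - 5} \left(-11\right) = \frac{67 + 30}{-16} \left(-11\right) = \left(- \frac{1}{16}\right) 97 \left(-11\right) = \left(- \frac{97}{16}\right) \left(-11\right) = \frac{1067}{16}$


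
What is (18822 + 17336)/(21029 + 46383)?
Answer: 18079/33706 ≈ 0.53637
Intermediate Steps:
(18822 + 17336)/(21029 + 46383) = 36158/67412 = 36158*(1/67412) = 18079/33706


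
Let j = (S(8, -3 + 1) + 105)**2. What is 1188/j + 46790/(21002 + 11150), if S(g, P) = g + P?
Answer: 34149787/22008044 ≈ 1.5517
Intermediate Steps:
S(g, P) = P + g
j = 12321 (j = (((-3 + 1) + 8) + 105)**2 = ((-2 + 8) + 105)**2 = (6 + 105)**2 = 111**2 = 12321)
1188/j + 46790/(21002 + 11150) = 1188/12321 + 46790/(21002 + 11150) = 1188*(1/12321) + 46790/32152 = 132/1369 + 46790*(1/32152) = 132/1369 + 23395/16076 = 34149787/22008044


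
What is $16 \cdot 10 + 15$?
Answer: $175$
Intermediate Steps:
$16 \cdot 10 + 15 = 160 + 15 = 175$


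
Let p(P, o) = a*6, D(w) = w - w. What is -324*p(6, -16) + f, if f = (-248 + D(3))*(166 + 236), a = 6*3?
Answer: -134688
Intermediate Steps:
D(w) = 0
a = 18
p(P, o) = 108 (p(P, o) = 18*6 = 108)
f = -99696 (f = (-248 + 0)*(166 + 236) = -248*402 = -99696)
-324*p(6, -16) + f = -324*108 - 99696 = -34992 - 99696 = -134688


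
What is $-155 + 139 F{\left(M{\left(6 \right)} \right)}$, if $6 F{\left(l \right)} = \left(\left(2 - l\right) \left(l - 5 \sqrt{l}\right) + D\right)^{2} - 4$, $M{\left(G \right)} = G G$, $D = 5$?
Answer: $\frac{1834351}{2} \approx 9.1718 \cdot 10^{5}$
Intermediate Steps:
$M{\left(G \right)} = G^{2}$
$F{\left(l \right)} = - \frac{2}{3} + \frac{\left(5 + \left(2 - l\right) \left(l - 5 \sqrt{l}\right)\right)^{2}}{6}$ ($F{\left(l \right)} = \frac{\left(\left(2 - l\right) \left(l - 5 \sqrt{l}\right) + 5\right)^{2} - 4}{6} = \frac{\left(5 + \left(2 - l\right) \left(l - 5 \sqrt{l}\right)\right)^{2} - 4}{6} = \frac{-4 + \left(5 + \left(2 - l\right) \left(l - 5 \sqrt{l}\right)\right)^{2}}{6} = - \frac{2}{3} + \frac{\left(5 + \left(2 - l\right) \left(l - 5 \sqrt{l}\right)\right)^{2}}{6}$)
$-155 + 139 F{\left(M{\left(6 \right)} \right)} = -155 + 139 \left(- \frac{2}{3} + \frac{\left(5 - \left(6^{2}\right)^{2} - 10 \sqrt{6^{2}} + 2 \cdot 6^{2} + 5 \left(6^{2}\right)^{\frac{3}{2}}\right)^{2}}{6}\right) = -155 + 139 \left(- \frac{2}{3} + \frac{\left(5 - 36^{2} - 10 \sqrt{36} + 2 \cdot 36 + 5 \cdot 36^{\frac{3}{2}}\right)^{2}}{6}\right) = -155 + 139 \left(- \frac{2}{3} + \frac{\left(5 - 1296 - 60 + 72 + 5 \cdot 216\right)^{2}}{6}\right) = -155 + 139 \left(- \frac{2}{3} + \frac{\left(5 - 1296 - 60 + 72 + 1080\right)^{2}}{6}\right) = -155 + 139 \left(- \frac{2}{3} + \frac{\left(-199\right)^{2}}{6}\right) = -155 + 139 \left(- \frac{2}{3} + \frac{1}{6} \cdot 39601\right) = -155 + 139 \left(- \frac{2}{3} + \frac{39601}{6}\right) = -155 + 139 \cdot \frac{13199}{2} = -155 + \frac{1834661}{2} = \frac{1834351}{2}$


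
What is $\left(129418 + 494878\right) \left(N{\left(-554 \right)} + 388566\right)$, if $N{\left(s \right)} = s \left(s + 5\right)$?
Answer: $432457330752$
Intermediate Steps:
$N{\left(s \right)} = s \left(5 + s\right)$
$\left(129418 + 494878\right) \left(N{\left(-554 \right)} + 388566\right) = \left(129418 + 494878\right) \left(- 554 \left(5 - 554\right) + 388566\right) = 624296 \left(\left(-554\right) \left(-549\right) + 388566\right) = 624296 \left(304146 + 388566\right) = 624296 \cdot 692712 = 432457330752$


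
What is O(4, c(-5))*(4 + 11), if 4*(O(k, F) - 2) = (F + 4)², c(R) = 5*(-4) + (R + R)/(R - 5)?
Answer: 3495/4 ≈ 873.75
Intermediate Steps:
c(R) = -20 + 2*R/(-5 + R) (c(R) = -20 + (2*R)/(-5 + R) = -20 + 2*R/(-5 + R))
O(k, F) = 2 + (4 + F)²/4 (O(k, F) = 2 + (F + 4)²/4 = 2 + (4 + F)²/4)
O(4, c(-5))*(4 + 11) = (2 + (4 + 2*(50 - 9*(-5))/(-5 - 5))²/4)*(4 + 11) = (2 + (4 + 2*(50 + 45)/(-10))²/4)*15 = (2 + (4 + 2*(-⅒)*95)²/4)*15 = (2 + (4 - 19)²/4)*15 = (2 + (¼)*(-15)²)*15 = (2 + (¼)*225)*15 = (2 + 225/4)*15 = (233/4)*15 = 3495/4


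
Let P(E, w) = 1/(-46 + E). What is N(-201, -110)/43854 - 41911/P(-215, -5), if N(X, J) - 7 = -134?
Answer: 479708863307/43854 ≈ 1.0939e+7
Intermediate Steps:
N(X, J) = -127 (N(X, J) = 7 - 134 = -127)
N(-201, -110)/43854 - 41911/P(-215, -5) = -127/43854 - 41911/(1/(-46 - 215)) = -127*1/43854 - 41911/(1/(-261)) = -127/43854 - 41911/(-1/261) = -127/43854 - 41911*(-261) = -127/43854 + 10938771 = 479708863307/43854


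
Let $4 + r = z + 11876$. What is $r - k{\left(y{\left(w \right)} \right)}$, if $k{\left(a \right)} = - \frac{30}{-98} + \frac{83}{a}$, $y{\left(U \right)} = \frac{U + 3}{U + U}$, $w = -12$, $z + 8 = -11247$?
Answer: $\frac{58118}{147} \approx 395.36$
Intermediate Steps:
$z = -11255$ ($z = -8 - 11247 = -11255$)
$y{\left(U \right)} = \frac{3 + U}{2 U}$
$k{\left(a \right)} = \frac{15}{49} + \frac{83}{a}$ ($k{\left(a \right)} = \left(-30\right) \left(- \frac{1}{98}\right) + \frac{83}{a} = \frac{15}{49} + \frac{83}{a}$)
$r = 617$ ($r = -4 + \left(-11255 + 11876\right) = -4 + 621 = 617$)
$r - k{\left(y{\left(w \right)} \right)} = 617 - \left(\frac{15}{49} + \frac{83}{\frac{1}{2} \frac{1}{-12} \left(3 - 12\right)}\right) = 617 - \left(\frac{15}{49} + \frac{83}{\frac{1}{2} \left(- \frac{1}{12}\right) \left(-9\right)}\right) = 617 - \left(\frac{15}{49} + \frac{83}{\frac{3}{8}}\right) = 617 - \left(\frac{15}{49} + 83 \cdot \frac{8}{3}\right) = 617 - \left(\frac{15}{49} + \frac{664}{3}\right) = 617 - \frac{32581}{147} = \frac{58118}{147}$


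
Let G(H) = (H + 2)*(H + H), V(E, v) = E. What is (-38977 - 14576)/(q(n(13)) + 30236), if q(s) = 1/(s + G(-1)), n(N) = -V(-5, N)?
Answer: -160659/90709 ≈ -1.7711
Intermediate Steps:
G(H) = 2*H*(2 + H) (G(H) = (2 + H)*(2*H) = 2*H*(2 + H))
n(N) = 5 (n(N) = -1*(-5) = 5)
q(s) = 1/(-2 + s) (q(s) = 1/(s + 2*(-1)*(2 - 1)) = 1/(s + 2*(-1)*1) = 1/(s - 2) = 1/(-2 + s))
(-38977 - 14576)/(q(n(13)) + 30236) = (-38977 - 14576)/(1/(-2 + 5) + 30236) = -53553/(1/3 + 30236) = -53553/90709/3 = -53553*3/90709 = -160659/90709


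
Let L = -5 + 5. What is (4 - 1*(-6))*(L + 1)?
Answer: 10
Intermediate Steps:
L = 0
(4 - 1*(-6))*(L + 1) = (4 - 1*(-6))*(0 + 1) = (4 + 6)*1 = 10*1 = 10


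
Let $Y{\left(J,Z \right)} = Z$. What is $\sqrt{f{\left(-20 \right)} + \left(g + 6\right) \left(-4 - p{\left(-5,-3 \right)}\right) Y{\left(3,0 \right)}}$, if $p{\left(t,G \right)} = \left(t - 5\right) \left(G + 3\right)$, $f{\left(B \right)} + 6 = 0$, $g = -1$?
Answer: $i \sqrt{6} \approx 2.4495 i$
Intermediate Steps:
$f{\left(B \right)} = -6$ ($f{\left(B \right)} = -6 + 0 = -6$)
$p{\left(t,G \right)} = \left(-5 + t\right) \left(3 + G\right)$
$\sqrt{f{\left(-20 \right)} + \left(g + 6\right) \left(-4 - p{\left(-5,-3 \right)}\right) Y{\left(3,0 \right)}} = \sqrt{-6 + \left(-1 + 6\right) \left(-4 - \left(-15 - -15 + 3 \left(-5\right) - -15\right)\right) 0} = \sqrt{-6 + 5 \left(-4 - \left(-15 + 15 - 15 + 15\right)\right) 0} = \sqrt{-6 + 5 \left(-4 - 0\right) 0} = \sqrt{-6 + 5 \left(-4 + 0\right) 0} = \sqrt{-6 + 5 \left(-4\right) 0} = \sqrt{-6 - 0} = \sqrt{-6 + 0} = \sqrt{-6} = i \sqrt{6}$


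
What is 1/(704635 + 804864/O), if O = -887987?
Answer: 887987/625705914881 ≈ 1.4192e-6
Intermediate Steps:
1/(704635 + 804864/O) = 1/(704635 + 804864/(-887987)) = 1/(704635 + 804864*(-1/887987)) = 1/(704635 - 804864/887987) = 1/(625705914881/887987) = 887987/625705914881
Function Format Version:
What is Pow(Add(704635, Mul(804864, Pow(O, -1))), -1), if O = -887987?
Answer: Rational(887987, 625705914881) ≈ 1.4192e-6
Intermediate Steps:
Pow(Add(704635, Mul(804864, Pow(O, -1))), -1) = Pow(Add(704635, Mul(804864, Pow(-887987, -1))), -1) = Pow(Add(704635, Mul(804864, Rational(-1, 887987))), -1) = Pow(Add(704635, Rational(-804864, 887987)), -1) = Pow(Rational(625705914881, 887987), -1) = Rational(887987, 625705914881)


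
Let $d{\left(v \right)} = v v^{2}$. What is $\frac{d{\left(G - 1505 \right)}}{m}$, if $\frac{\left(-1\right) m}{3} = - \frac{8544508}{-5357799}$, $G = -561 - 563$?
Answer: $\frac{32451660244373337}{8544508} \approx 3.798 \cdot 10^{9}$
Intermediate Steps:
$G = -1124$ ($G = -561 - 563 = -1124$)
$d{\left(v \right)} = v^{3}$
$m = - \frac{8544508}{1785933}$ ($m = - 3 \left(- \frac{8544508}{-5357799}\right) = - 3 \left(\left(-8544508\right) \left(- \frac{1}{5357799}\right)\right) = \left(-3\right) \frac{8544508}{5357799} = - \frac{8544508}{1785933} \approx -4.7843$)
$\frac{d{\left(G - 1505 \right)}}{m} = \frac{\left(-1124 - 1505\right)^{3}}{- \frac{8544508}{1785933}} = \left(-2629\right)^{3} \left(- \frac{1785933}{8544508}\right) = \left(-18170704189\right) \left(- \frac{1785933}{8544508}\right) = \frac{32451660244373337}{8544508}$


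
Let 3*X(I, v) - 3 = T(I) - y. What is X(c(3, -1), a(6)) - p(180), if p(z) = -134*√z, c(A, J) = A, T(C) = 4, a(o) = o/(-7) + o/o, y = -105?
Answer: 112/3 + 804*√5 ≈ 1835.1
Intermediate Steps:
a(o) = 1 - o/7 (a(o) = o*(-⅐) + 1 = -o/7 + 1 = 1 - o/7)
X(I, v) = 112/3 (X(I, v) = 1 + (4 - 1*(-105))/3 = 1 + (4 + 105)/3 = 1 + (⅓)*109 = 1 + 109/3 = 112/3)
X(c(3, -1), a(6)) - p(180) = 112/3 - (-134)*√180 = 112/3 - (-134)*6*√5 = 112/3 - (-804)*√5 = 112/3 + 804*√5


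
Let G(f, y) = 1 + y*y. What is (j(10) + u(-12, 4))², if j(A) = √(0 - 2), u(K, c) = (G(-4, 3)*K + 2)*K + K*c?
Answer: 1871422 + 2736*I*√2 ≈ 1.8714e+6 + 3869.3*I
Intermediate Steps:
G(f, y) = 1 + y²
u(K, c) = K*c + K*(2 + 10*K) (u(K, c) = ((1 + 3²)*K + 2)*K + K*c = ((1 + 9)*K + 2)*K + K*c = (10*K + 2)*K + K*c = (2 + 10*K)*K + K*c = K*(2 + 10*K) + K*c = K*c + K*(2 + 10*K))
j(A) = I*√2 (j(A) = √(-2) = I*√2)
(j(10) + u(-12, 4))² = (I*√2 - 12*(2 + 4 + 10*(-12)))² = (I*√2 - 12*(2 + 4 - 120))² = (I*√2 - 12*(-114))² = (I*√2 + 1368)² = (1368 + I*√2)²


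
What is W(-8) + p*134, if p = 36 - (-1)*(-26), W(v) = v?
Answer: 1332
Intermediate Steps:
p = 10 (p = 36 - 1*26 = 36 - 26 = 10)
W(-8) + p*134 = -8 + 10*134 = -8 + 1340 = 1332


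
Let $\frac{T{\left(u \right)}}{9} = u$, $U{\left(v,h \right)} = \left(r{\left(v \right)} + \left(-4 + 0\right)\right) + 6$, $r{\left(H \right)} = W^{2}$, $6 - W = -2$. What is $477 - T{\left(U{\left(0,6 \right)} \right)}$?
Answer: $-117$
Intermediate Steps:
$W = 8$ ($W = 6 - -2 = 6 + 2 = 8$)
$r{\left(H \right)} = 64$ ($r{\left(H \right)} = 8^{2} = 64$)
$U{\left(v,h \right)} = 66$ ($U{\left(v,h \right)} = \left(64 + \left(-4 + 0\right)\right) + 6 = \left(64 - 4\right) + 6 = 60 + 6 = 66$)
$T{\left(u \right)} = 9 u$
$477 - T{\left(U{\left(0,6 \right)} \right)} = 477 - 9 \cdot 66 = 477 - 594 = -117$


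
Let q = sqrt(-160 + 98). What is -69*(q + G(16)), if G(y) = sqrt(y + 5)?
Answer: -69*sqrt(21) - 69*I*sqrt(62) ≈ -316.2 - 543.31*I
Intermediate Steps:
q = I*sqrt(62) (q = sqrt(-62) = I*sqrt(62) ≈ 7.874*I)
G(y) = sqrt(5 + y)
-69*(q + G(16)) = -69*(I*sqrt(62) + sqrt(5 + 16)) = -69*(I*sqrt(62) + sqrt(21)) = -69*(sqrt(21) + I*sqrt(62)) = -69*sqrt(21) - 69*I*sqrt(62)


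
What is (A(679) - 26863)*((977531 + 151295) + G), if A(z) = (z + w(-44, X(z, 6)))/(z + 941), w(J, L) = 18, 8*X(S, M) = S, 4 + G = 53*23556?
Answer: -3448446396209/54 ≈ -6.3860e+10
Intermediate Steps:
G = 1248464 (G = -4 + 53*23556 = -4 + 1248468 = 1248464)
X(S, M) = S/8
A(z) = (18 + z)/(941 + z) (A(z) = (z + 18)/(z + 941) = (18 + z)/(941 + z))
(A(679) - 26863)*((977531 + 151295) + G) = ((18 + 679)/(941 + 679) - 26863)*((977531 + 151295) + 1248464) = (697/1620 - 26863)*(1128826 + 1248464) = ((1/1620)*697 - 26863)*2377290 = (697/1620 - 26863)*2377290 = -43517363/1620*2377290 = -3448446396209/54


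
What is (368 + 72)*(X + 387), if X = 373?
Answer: 334400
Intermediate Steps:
(368 + 72)*(X + 387) = (368 + 72)*(373 + 387) = 440*760 = 334400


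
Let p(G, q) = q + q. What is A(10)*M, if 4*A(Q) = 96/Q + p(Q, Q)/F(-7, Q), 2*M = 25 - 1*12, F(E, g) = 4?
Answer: 949/40 ≈ 23.725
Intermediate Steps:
p(G, q) = 2*q
M = 13/2 (M = (25 - 1*12)/2 = (25 - 12)/2 = (½)*13 = 13/2 ≈ 6.5000)
A(Q) = 24/Q + Q/8 (A(Q) = (96/Q + (2*Q)/4)/4 = (96/Q + (2*Q)*(¼))/4 = (96/Q + Q/2)/4 = (Q/2 + 96/Q)/4 = 24/Q + Q/8)
A(10)*M = (24/10 + (⅛)*10)*(13/2) = (24*(⅒) + 5/4)*(13/2) = (12/5 + 5/4)*(13/2) = (73/20)*(13/2) = 949/40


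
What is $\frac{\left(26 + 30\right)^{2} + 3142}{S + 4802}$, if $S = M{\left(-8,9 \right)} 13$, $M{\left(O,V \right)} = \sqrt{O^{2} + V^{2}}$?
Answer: $\frac{30146956}{23034699} - \frac{81614 \sqrt{145}}{23034699} \approx 1.2661$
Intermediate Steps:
$S = 13 \sqrt{145}$ ($S = \sqrt{\left(-8\right)^{2} + 9^{2}} \cdot 13 = \sqrt{64 + 81} \cdot 13 = \sqrt{145} \cdot 13 = 13 \sqrt{145} \approx 156.54$)
$\frac{\left(26 + 30\right)^{2} + 3142}{S + 4802} = \frac{\left(26 + 30\right)^{2} + 3142}{13 \sqrt{145} + 4802} = \frac{56^{2} + 3142}{4802 + 13 \sqrt{145}} = \frac{3136 + 3142}{4802 + 13 \sqrt{145}} = \frac{6278}{4802 + 13 \sqrt{145}}$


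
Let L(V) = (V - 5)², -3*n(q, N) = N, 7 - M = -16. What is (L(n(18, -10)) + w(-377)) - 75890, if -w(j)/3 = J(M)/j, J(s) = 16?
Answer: -257484913/3393 ≈ -75887.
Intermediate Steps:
M = 23 (M = 7 - 1*(-16) = 7 + 16 = 23)
n(q, N) = -N/3
w(j) = -48/j
L(V) = (-5 + V)²
(L(n(18, -10)) + w(-377)) - 75890 = ((-5 - ⅓*(-10))² - 48/(-377)) - 75890 = ((-5 + 10/3)² - 48*(-1/377)) - 75890 = ((-5/3)² + 48/377) - 75890 = (25/9 + 48/377) - 75890 = 9857/3393 - 75890 = -257484913/3393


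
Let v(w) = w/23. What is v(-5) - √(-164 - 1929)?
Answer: -5/23 - I*√2093 ≈ -0.21739 - 45.749*I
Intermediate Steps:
v(w) = w/23 (v(w) = w*(1/23) = w/23)
v(-5) - √(-164 - 1929) = (1/23)*(-5) - √(-164 - 1929) = -5/23 - √(-2093) = -5/23 - I*√2093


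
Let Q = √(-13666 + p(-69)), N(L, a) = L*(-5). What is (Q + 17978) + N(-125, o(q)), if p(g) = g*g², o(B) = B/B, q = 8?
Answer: 18603 + 5*I*√13687 ≈ 18603.0 + 584.96*I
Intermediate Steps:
o(B) = 1
p(g) = g³
N(L, a) = -5*L
Q = 5*I*√13687 (Q = √(-13666 + (-69)³) = √(-13666 - 328509) = √(-342175) = 5*I*√13687 ≈ 584.96*I)
(Q + 17978) + N(-125, o(q)) = (5*I*√13687 + 17978) - 5*(-125) = (17978 + 5*I*√13687) + 625 = 18603 + 5*I*√13687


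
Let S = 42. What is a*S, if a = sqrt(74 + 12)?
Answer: 42*sqrt(86) ≈ 389.49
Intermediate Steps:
a = sqrt(86) ≈ 9.2736
a*S = sqrt(86)*42 = 42*sqrt(86)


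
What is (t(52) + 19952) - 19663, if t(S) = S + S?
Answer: 393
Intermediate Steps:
t(S) = 2*S
(t(52) + 19952) - 19663 = (2*52 + 19952) - 19663 = (104 + 19952) - 19663 = 20056 - 19663 = 393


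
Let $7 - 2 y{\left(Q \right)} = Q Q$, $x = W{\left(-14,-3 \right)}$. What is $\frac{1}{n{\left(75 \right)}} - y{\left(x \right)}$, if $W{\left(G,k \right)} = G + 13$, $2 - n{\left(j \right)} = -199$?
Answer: $- \frac{602}{201} \approx -2.995$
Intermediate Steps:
$n{\left(j \right)} = 201$ ($n{\left(j \right)} = 2 - -199 = 2 + 199 = 201$)
$W{\left(G,k \right)} = 13 + G$
$x = -1$ ($x = 13 - 14 = -1$)
$y{\left(Q \right)} = \frac{7}{2} - \frac{Q^{2}}{2}$ ($y{\left(Q \right)} = \frac{7}{2} - \frac{Q Q}{2} = \frac{7}{2} - \frac{Q^{2}}{2}$)
$\frac{1}{n{\left(75 \right)}} - y{\left(x \right)} = \frac{1}{201} - \left(\frac{7}{2} - \frac{\left(-1\right)^{2}}{2}\right) = \frac{1}{201} - \left(\frac{7}{2} - \frac{1}{2}\right) = \frac{1}{201} - 3 = - \frac{602}{201}$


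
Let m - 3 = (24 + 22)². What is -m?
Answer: -2119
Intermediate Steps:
m = 2119 (m = 3 + (24 + 22)² = 3 + 46² = 3 + 2116 = 2119)
-m = -1*2119 = -2119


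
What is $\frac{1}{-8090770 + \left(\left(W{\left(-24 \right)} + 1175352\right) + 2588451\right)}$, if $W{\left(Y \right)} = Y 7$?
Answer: $- \frac{1}{4327135} \approx -2.311 \cdot 10^{-7}$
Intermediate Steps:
$W{\left(Y \right)} = 7 Y$
$\frac{1}{-8090770 + \left(\left(W{\left(-24 \right)} + 1175352\right) + 2588451\right)} = \frac{1}{-8090770 + \left(\left(7 \left(-24\right) + 1175352\right) + 2588451\right)} = \frac{1}{-8090770 + \left(\left(-168 + 1175352\right) + 2588451\right)} = \frac{1}{-8090770 + \left(1175184 + 2588451\right)} = \frac{1}{-8090770 + 3763635} = \frac{1}{-4327135} = - \frac{1}{4327135}$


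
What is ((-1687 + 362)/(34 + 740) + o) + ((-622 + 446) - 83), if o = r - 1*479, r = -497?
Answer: -957215/774 ≈ -1236.7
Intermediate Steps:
o = -976 (o = -497 - 1*479 = -497 - 479 = -976)
((-1687 + 362)/(34 + 740) + o) + ((-622 + 446) - 83) = ((-1687 + 362)/(34 + 740) - 976) + ((-622 + 446) - 83) = (-1325/774 - 976) + (-176 - 83) = (-1325*1/774 - 976) - 259 = (-1325/774 - 976) - 259 = -756749/774 - 259 = -957215/774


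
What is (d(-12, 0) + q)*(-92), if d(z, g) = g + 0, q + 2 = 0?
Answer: 184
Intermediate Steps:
q = -2 (q = -2 + 0 = -2)
d(z, g) = g
(d(-12, 0) + q)*(-92) = (0 - 2)*(-92) = -2*(-92) = 184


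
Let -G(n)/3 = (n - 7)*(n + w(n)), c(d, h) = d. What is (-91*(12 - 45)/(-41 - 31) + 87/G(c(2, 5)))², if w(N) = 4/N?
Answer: 23338561/14400 ≈ 1620.7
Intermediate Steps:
G(n) = -3*(-7 + n)*(n + 4/n) (G(n) = -3*(n - 7)*(n + 4/n) = -3*(-7 + n)*(n + 4/n))
(-91*(12 - 45)/(-41 - 31) + 87/G(c(2, 5)))² = (-91*(12 - 45)/(-41 - 31) + 87/(-12 - 3*2² + 21*2 + 84/2))² = (-91/((-72/(-33))) + 87/(-12 - 3*4 + 42 + 84*(½)))² = (-91/((-72*(-1/33))) + 87/(-12 - 12 + 42 + 42))² = (-91/24/11 + 87/60)² = (-91*11/24 + 87*(1/60))² = (-1001/24 + 29/20)² = (-4831/120)² = 23338561/14400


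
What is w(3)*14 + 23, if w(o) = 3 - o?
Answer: 23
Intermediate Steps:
w(3)*14 + 23 = (3 - 1*3)*14 + 23 = (3 - 3)*14 + 23 = 0*14 + 23 = 0 + 23 = 23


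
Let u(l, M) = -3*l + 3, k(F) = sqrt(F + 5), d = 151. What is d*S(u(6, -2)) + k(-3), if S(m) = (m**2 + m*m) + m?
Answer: 65685 + sqrt(2) ≈ 65686.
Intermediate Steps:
k(F) = sqrt(5 + F)
u(l, M) = 3 - 3*l
S(m) = m + 2*m**2 (S(m) = (m**2 + m**2) + m = 2*m**2 + m = m + 2*m**2)
d*S(u(6, -2)) + k(-3) = 151*((3 - 3*6)*(1 + 2*(3 - 3*6))) + sqrt(5 - 3) = 151*((3 - 18)*(1 + 2*(3 - 18))) + sqrt(2) = 151*(-15*(1 + 2*(-15))) + sqrt(2) = 151*(-15*(1 - 30)) + sqrt(2) = 151*(-15*(-29)) + sqrt(2) = 151*435 + sqrt(2) = 65685 + sqrt(2)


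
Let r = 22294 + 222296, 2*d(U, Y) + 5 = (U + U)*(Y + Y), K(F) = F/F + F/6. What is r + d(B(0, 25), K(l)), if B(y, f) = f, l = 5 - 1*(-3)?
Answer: 1468225/6 ≈ 2.4470e+5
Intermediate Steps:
l = 8 (l = 5 + 3 = 8)
K(F) = 1 + F/6 (K(F) = 1 + F*(⅙) = 1 + F/6)
d(U, Y) = -5/2 + 2*U*Y (d(U, Y) = -5/2 + ((U + U)*(Y + Y))/2 = -5/2 + ((2*U)*(2*Y))/2 = -5/2 + (4*U*Y)/2 = -5/2 + 2*U*Y)
r = 244590
r + d(B(0, 25), K(l)) = 244590 + (-5/2 + 2*25*(1 + (⅙)*8)) = 244590 + (-5/2 + 2*25*(1 + 4/3)) = 244590 + (-5/2 + 2*25*(7/3)) = 244590 + (-5/2 + 350/3) = 244590 + 685/6 = 1468225/6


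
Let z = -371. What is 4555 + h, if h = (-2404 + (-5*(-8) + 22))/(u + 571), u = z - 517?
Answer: 1446277/317 ≈ 4562.4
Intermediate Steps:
u = -888 (u = -371 - 517 = -888)
h = 2342/317 (h = (-2404 + (-5*(-8) + 22))/(-888 + 571) = (-2404 + (40 + 22))/(-317) = (-2404 + 62)*(-1/317) = -2342*(-1/317) = 2342/317 ≈ 7.3880)
4555 + h = 4555 + 2342/317 = 1446277/317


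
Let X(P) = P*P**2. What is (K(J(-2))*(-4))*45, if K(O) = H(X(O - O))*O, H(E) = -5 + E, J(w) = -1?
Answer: -900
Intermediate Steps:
X(P) = P**3
K(O) = -5*O (K(O) = (-5 + (O - O)**3)*O = (-5 + 0**3)*O = (-5 + 0)*O = -5*O)
(K(J(-2))*(-4))*45 = (-5*(-1)*(-4))*45 = (5*(-4))*45 = -20*45 = -900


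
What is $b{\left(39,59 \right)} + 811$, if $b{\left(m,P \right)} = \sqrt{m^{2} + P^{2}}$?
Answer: $811 + \sqrt{5002} \approx 881.72$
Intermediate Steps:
$b{\left(m,P \right)} = \sqrt{P^{2} + m^{2}}$
$b{\left(39,59 \right)} + 811 = \sqrt{59^{2} + 39^{2}} + 811 = \sqrt{3481 + 1521} + 811 = \sqrt{5002} + 811 = 811 + \sqrt{5002}$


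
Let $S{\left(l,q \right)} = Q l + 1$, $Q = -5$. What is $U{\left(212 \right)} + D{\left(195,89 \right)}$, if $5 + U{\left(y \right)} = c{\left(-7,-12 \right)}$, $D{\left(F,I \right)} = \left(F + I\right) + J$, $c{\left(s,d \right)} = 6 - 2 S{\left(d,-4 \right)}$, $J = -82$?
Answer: $81$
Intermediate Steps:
$S{\left(l,q \right)} = 1 - 5 l$ ($S{\left(l,q \right)} = - 5 l + 1 = 1 - 5 l$)
$c{\left(s,d \right)} = 4 + 10 d$ ($c{\left(s,d \right)} = 6 - 2 \left(1 - 5 d\right) = 6 + \left(-2 + 10 d\right) = 4 + 10 d$)
$D{\left(F,I \right)} = -82 + F + I$ ($D{\left(F,I \right)} = \left(F + I\right) - 82 = -82 + F + I$)
$U{\left(y \right)} = -121$ ($U{\left(y \right)} = -5 + \left(4 + 10 \left(-12\right)\right) = -5 + \left(4 - 120\right) = -5 - 116 = -121$)
$U{\left(212 \right)} + D{\left(195,89 \right)} = -121 + \left(-82 + 195 + 89\right) = -121 + 202 = 81$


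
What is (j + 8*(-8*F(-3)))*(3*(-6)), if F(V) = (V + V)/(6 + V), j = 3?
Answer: -2358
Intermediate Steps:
F(V) = 2*V/(6 + V) (F(V) = (2*V)/(6 + V) = 2*V/(6 + V))
(j + 8*(-8*F(-3)))*(3*(-6)) = (3 + 8*(-16*(-3)/(6 - 3)))*(3*(-6)) = (3 + 8*(-16*(-3)/3))*(-18) = (3 + 8*(-8*(-2)))*(-18) = (3 + 8*16)*(-18) = (3 + 128)*(-18) = 131*(-18) = -2358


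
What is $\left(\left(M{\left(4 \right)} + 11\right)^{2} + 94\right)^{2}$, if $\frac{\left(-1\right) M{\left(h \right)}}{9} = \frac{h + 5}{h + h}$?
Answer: $\frac{36784225}{4096} \approx 8980.5$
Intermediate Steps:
$M{\left(h \right)} = - \frac{9 \left(5 + h\right)}{2 h}$ ($M{\left(h \right)} = - 9 \frac{h + 5}{h + h} = - 9 \frac{5 + h}{2 h} = - \frac{9 \left(5 + h\right)}{2 h}$)
$\left(\left(M{\left(4 \right)} + 11\right)^{2} + 94\right)^{2} = \left(\left(\frac{9 \left(-5 - 4\right)}{2 \cdot 4} + 11\right)^{2} + 94\right)^{2} = \left(\left(\frac{9}{2} \cdot \frac{1}{4} \left(-5 - 4\right) + 11\right)^{2} + 94\right)^{2} = \left(\left(\frac{9}{2} \cdot \frac{1}{4} \left(-9\right) + 11\right)^{2} + 94\right)^{2} = \left(\left(- \frac{81}{8} + 11\right)^{2} + 94\right)^{2} = \left(\left(\frac{7}{8}\right)^{2} + 94\right)^{2} = \left(\frac{49}{64} + 94\right)^{2} = \left(\frac{6065}{64}\right)^{2} = \frac{36784225}{4096}$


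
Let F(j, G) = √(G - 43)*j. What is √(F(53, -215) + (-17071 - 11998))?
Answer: √(-29069 + 53*I*√258) ≈ 2.496 + 170.51*I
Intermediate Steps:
F(j, G) = j*√(-43 + G) (F(j, G) = √(-43 + G)*j = j*√(-43 + G))
√(F(53, -215) + (-17071 - 11998)) = √(53*√(-43 - 215) + (-17071 - 11998)) = √(53*√(-258) - 29069) = √(53*(I*√258) - 29069) = √(53*I*√258 - 29069) = √(-29069 + 53*I*√258)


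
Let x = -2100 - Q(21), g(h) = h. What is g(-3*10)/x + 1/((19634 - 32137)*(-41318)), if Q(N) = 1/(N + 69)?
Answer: 1394817364801/97637718904954 ≈ 0.014286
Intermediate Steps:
Q(N) = 1/(69 + N)
x = -189001/90 (x = -2100 - 1/(69 + 21) = -2100 - 1/90 = -189001/90 ≈ -2100.0)
g(-3*10)/x + 1/((19634 - 32137)*(-41318)) = (-3*10)/(-189001/90) + 1/((19634 - 32137)*(-41318)) = -30*(-90/189001) - 1/41318/(-12503) = 2700/189001 - 1/12503*(-1/41318) = 2700/189001 + 1/516598954 = 1394817364801/97637718904954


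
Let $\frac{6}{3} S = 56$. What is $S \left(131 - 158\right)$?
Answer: $-756$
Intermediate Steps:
$S = 28$ ($S = \frac{1}{2} \cdot 56 = 28$)
$S \left(131 - 158\right) = 28 \left(131 - 158\right) = 28 \left(-27\right) = -756$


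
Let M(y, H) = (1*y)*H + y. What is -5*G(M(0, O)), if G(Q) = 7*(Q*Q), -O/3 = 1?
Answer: 0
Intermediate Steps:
O = -3 (O = -3*1 = -3)
M(y, H) = y + H*y (M(y, H) = y*H + y = H*y + y = y + H*y)
G(Q) = 7*Q²
-5*G(M(0, O)) = -35*(0*(1 - 3))² = -35*(0*(-2))² = -35*0² = -35*0 = -5*0 = 0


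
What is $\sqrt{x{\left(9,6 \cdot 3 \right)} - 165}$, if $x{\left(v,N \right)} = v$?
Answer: $2 i \sqrt{39} \approx 12.49 i$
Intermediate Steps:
$\sqrt{x{\left(9,6 \cdot 3 \right)} - 165} = \sqrt{9 - 165} = \sqrt{-156} = 2 i \sqrt{39}$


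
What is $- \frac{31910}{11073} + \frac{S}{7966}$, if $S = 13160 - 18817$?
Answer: $- \frac{316835021}{88207518} \approx -3.5919$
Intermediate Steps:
$S = -5657$ ($S = 13160 - 18817 = -5657$)
$- \frac{31910}{11073} + \frac{S}{7966} = - \frac{31910}{11073} - \frac{5657}{7966} = - \frac{316835021}{88207518}$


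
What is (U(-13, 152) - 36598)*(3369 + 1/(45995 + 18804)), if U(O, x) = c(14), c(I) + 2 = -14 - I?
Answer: -7996179270496/64799 ≈ -1.2340e+8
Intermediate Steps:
c(I) = -16 - I (c(I) = -2 + (-14 - I) = -16 - I)
U(O, x) = -30 (U(O, x) = -16 - 1*14 = -16 - 14 = -30)
(U(-13, 152) - 36598)*(3369 + 1/(45995 + 18804)) = (-30 - 36598)*(3369 + 1/(45995 + 18804)) = -36628*(3369 + 1/64799) = -36628*218307832/64799 = -7996179270496/64799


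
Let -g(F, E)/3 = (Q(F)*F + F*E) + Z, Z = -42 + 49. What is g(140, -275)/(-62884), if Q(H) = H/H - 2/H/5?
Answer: -575301/314420 ≈ -1.8297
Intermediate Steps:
Z = 7
Q(H) = 1 - 2/(5*H) (Q(H) = 1 - 2/H*(⅕) = 1 - 2/(5*H))
g(F, E) = -99/5 - 3*F - 3*E*F (g(F, E) = -3*((((-⅖ + F)/F)*F + F*E) + 7) = -3*(((-⅖ + F) + E*F) + 7) = -3*((-⅖ + F + E*F) + 7) = -3*(33/5 + F + E*F) = -99/5 - 3*F - 3*E*F)
g(140, -275)/(-62884) = (-99/5 - 3*140 - 3*(-275)*140)/(-62884) = (-99/5 - 420 + 115500)*(-1/62884) = (575301/5)*(-1/62884) = -575301/314420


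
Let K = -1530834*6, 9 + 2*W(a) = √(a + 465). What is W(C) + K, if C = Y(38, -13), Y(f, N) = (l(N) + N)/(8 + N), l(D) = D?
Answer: -18370017/2 + √11755/10 ≈ -9.1850e+6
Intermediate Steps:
Y(f, N) = 2*N/(8 + N) (Y(f, N) = (N + N)/(8 + N) = (2*N)/(8 + N) = 2*N/(8 + N))
C = 26/5 (C = 2*(-13)/(8 - 13) = 2*(-13)/(-5) = 2*(-13)*(-⅕) = 26/5 ≈ 5.2000)
W(a) = -9/2 + √(465 + a)/2 (W(a) = -9/2 + √(a + 465)/2 = -9/2 + √(465 + a)/2)
K = -9185004
W(C) + K = (-9/2 + √(465 + 26/5)/2) - 9185004 = (-9/2 + √(2351/5)/2) - 9185004 = (-9/2 + (√11755/5)/2) - 9185004 = (-9/2 + √11755/10) - 9185004 = -18370017/2 + √11755/10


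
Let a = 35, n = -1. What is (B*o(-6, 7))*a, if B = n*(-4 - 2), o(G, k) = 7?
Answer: 1470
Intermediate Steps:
B = 6 (B = -(-4 - 2) = -1*(-6) = 6)
(B*o(-6, 7))*a = (6*7)*35 = 42*35 = 1470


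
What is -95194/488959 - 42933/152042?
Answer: -3224178445/6758391298 ≈ -0.47706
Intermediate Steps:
-95194/488959 - 42933/152042 = -95194*1/488959 - 42933*1/152042 = -95194/488959 - 3903/13822 = -3224178445/6758391298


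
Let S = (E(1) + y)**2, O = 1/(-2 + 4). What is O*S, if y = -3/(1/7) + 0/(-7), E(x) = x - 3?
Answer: 529/2 ≈ 264.50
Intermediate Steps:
E(x) = -3 + x
y = -21 (y = -3/1/7 + 0*(-1/7) = -3*7 + 0 = -21 + 0 = -21)
O = 1/2 ≈ 0.50000
S = 529 (S = ((-3 + 1) - 21)**2 = (-2 - 21)**2 = (-23)**2 = 529)
O*S = (1/2)*529 = 529/2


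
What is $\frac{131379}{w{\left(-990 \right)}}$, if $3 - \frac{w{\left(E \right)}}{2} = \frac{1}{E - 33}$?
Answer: $\frac{134400717}{6140} \approx 21889.0$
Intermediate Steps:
$w{\left(E \right)} = 6 - \frac{2}{-33 + E}$ ($w{\left(E \right)} = 6 - \frac{2}{E - 33} = 6 - \frac{2}{-33 + E}$)
$\frac{131379}{w{\left(-990 \right)}} = \frac{131379}{2 \frac{1}{-33 - 990} \left(-100 + 3 \left(-990\right)\right)} = \frac{131379}{2 \frac{1}{-1023} \left(-100 - 2970\right)} = \frac{131379}{2 \left(- \frac{1}{1023}\right) \left(-3070\right)} = \frac{131379}{\frac{6140}{1023}} = 131379 \cdot \frac{1023}{6140} = \frac{134400717}{6140}$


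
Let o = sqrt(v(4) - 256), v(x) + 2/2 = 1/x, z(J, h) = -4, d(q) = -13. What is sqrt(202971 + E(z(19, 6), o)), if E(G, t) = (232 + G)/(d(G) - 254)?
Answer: sqrt(1607726527)/89 ≈ 450.52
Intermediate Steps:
v(x) = -1 + 1/x
o = I*sqrt(1027)/2 (o = sqrt((1 - 1*4)/4 - 256) = sqrt((1 - 4)/4 - 256) = sqrt((1/4)*(-3) - 256) = sqrt(-3/4 - 256) = sqrt(-1027/4) = I*sqrt(1027)/2 ≈ 16.023*I)
E(G, t) = -232/267 - G/267 (E(G, t) = (232 + G)/(-13 - 254) = (232 + G)/(-267) = (232 + G)*(-1/267) = -232/267 - G/267)
sqrt(202971 + E(z(19, 6), o)) = sqrt(202971 + (-232/267 - 1/267*(-4))) = sqrt(202971 + (-232/267 + 4/267)) = sqrt(202971 - 76/89) = sqrt(18064343/89) = sqrt(1607726527)/89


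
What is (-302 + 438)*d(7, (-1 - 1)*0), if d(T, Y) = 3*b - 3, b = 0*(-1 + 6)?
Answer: -408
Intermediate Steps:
b = 0 (b = 0*5 = 0)
d(T, Y) = -3 (d(T, Y) = 3*0 - 3 = 0 - 3 = -3)
(-302 + 438)*d(7, (-1 - 1)*0) = (-302 + 438)*(-3) = 136*(-3) = -408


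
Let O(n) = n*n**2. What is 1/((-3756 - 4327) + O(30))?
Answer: 1/18917 ≈ 5.2863e-5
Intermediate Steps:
O(n) = n**3
1/((-3756 - 4327) + O(30)) = 1/((-3756 - 4327) + 30**3) = 1/(-8083 + 27000) = 1/18917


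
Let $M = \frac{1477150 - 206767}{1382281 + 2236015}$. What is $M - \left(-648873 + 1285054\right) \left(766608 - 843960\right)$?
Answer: $\frac{178055885595609135}{3618296} \approx 4.921 \cdot 10^{10}$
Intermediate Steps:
$M = \frac{1270383}{3618296} \approx 0.3511$
$M - \left(-648873 + 1285054\right) \left(766608 - 843960\right) = \frac{1270383}{3618296} - \left(-648873 + 1285054\right) \left(766608 - 843960\right) = \frac{1270383}{3618296} - 636181 \left(-77352\right) = \frac{1270383}{3618296} - -49209872712 = \frac{1270383}{3618296} + 49209872712 = \frac{178055885595609135}{3618296}$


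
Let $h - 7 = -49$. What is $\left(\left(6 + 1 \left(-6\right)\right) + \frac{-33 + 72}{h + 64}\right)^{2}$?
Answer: $\frac{1521}{484} \approx 3.1426$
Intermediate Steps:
$h = -42$ ($h = 7 - 49 = -42$)
$\left(\left(6 + 1 \left(-6\right)\right) + \frac{-33 + 72}{h + 64}\right)^{2} = \left(\left(6 + 1 \left(-6\right)\right) + \frac{-33 + 72}{-42 + 64}\right)^{2} = \left(\left(6 - 6\right) + \frac{39}{22}\right)^{2} = \left(0 + 39 \cdot \frac{1}{22}\right)^{2} = \left(0 + \frac{39}{22}\right)^{2} = \left(\frac{39}{22}\right)^{2} = \frac{1521}{484}$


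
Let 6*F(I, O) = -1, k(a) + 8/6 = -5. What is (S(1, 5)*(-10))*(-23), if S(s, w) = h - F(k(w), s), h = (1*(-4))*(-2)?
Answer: 5635/3 ≈ 1878.3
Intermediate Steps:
k(a) = -19/3 (k(a) = -4/3 - 5 = -19/3)
F(I, O) = -⅙ (F(I, O) = (⅙)*(-1) = -⅙)
h = 8 (h = -4*(-2) = 8)
S(s, w) = 49/6 (S(s, w) = 8 - 1*(-⅙) = 8 + ⅙ = 49/6)
(S(1, 5)*(-10))*(-23) = ((49/6)*(-10))*(-23) = -245/3*(-23) = 5635/3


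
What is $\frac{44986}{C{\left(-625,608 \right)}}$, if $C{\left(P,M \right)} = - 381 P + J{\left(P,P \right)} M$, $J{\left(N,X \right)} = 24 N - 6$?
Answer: $- \frac{44986}{8885523} \approx -0.0050628$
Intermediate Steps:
$J{\left(N,X \right)} = -6 + 24 N$
$C{\left(P,M \right)} = - 381 P + M \left(-6 + 24 P\right)$ ($C{\left(P,M \right)} = - 381 P + \left(-6 + 24 P\right) M = - 381 P + M \left(-6 + 24 P\right)$)
$\frac{44986}{C{\left(-625,608 \right)}} = \frac{44986}{\left(-381\right) \left(-625\right) - 3648 + 24 \cdot 608 \left(-625\right)} = \frac{44986}{238125 - 3648 - 9120000} = \frac{44986}{-8885523} = 44986 \left(- \frac{1}{8885523}\right) = - \frac{44986}{8885523}$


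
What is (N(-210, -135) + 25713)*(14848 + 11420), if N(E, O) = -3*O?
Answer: 686067624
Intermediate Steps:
(N(-210, -135) + 25713)*(14848 + 11420) = (-3*(-135) + 25713)*(14848 + 11420) = (405 + 25713)*26268 = 26118*26268 = 686067624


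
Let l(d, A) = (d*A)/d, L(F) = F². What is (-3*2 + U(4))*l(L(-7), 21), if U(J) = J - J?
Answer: -126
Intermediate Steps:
U(J) = 0
l(d, A) = A (l(d, A) = (A*d)/d = A)
(-3*2 + U(4))*l(L(-7), 21) = (-3*2 + 0)*21 = (-6 + 0)*21 = -6*21 = -126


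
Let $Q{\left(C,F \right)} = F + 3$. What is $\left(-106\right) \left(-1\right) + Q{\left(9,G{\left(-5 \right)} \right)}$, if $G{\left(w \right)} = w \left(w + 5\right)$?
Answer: $109$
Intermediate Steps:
$G{\left(w \right)} = w \left(5 + w\right)$
$Q{\left(C,F \right)} = 3 + F$
$\left(-106\right) \left(-1\right) + Q{\left(9,G{\left(-5 \right)} \right)} = \left(-106\right) \left(-1\right) + \left(3 - 5 \left(5 - 5\right)\right) = 106 + \left(3 - 0\right) = 106 + \left(3 + 0\right) = 106 + 3 = 109$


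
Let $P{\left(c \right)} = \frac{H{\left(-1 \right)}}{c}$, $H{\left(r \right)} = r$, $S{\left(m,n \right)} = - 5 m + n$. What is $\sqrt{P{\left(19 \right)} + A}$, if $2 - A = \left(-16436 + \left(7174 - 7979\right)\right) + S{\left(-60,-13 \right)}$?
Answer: $\frac{\sqrt{6121097}}{19} \approx 130.22$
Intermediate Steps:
$S{\left(m,n \right)} = n - 5 m$
$P{\left(c \right)} = - \frac{1}{c}$
$A = 16956$ ($A = 2 - \left(\left(-16436 + \left(7174 - 7979\right)\right) - -287\right) = 2 - \left(\left(-16436 - 805\right) + \left(-13 + 300\right)\right) = 2 - \left(-17241 + 287\right) = 2 - -16954 = 2 + 16954 = 16956$)
$\sqrt{P{\left(19 \right)} + A} = \sqrt{- \frac{1}{19} + 16956} = \sqrt{\frac{322163}{19}} = \frac{\sqrt{6121097}}{19}$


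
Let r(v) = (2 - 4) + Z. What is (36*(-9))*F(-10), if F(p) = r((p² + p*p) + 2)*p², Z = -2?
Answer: 129600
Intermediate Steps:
r(v) = -4 (r(v) = (2 - 4) - 2 = -2 - 2 = -4)
F(p) = -4*p²
(36*(-9))*F(-10) = (36*(-9))*(-4*(-10)²) = -(-1296)*100 = -324*(-400) = 129600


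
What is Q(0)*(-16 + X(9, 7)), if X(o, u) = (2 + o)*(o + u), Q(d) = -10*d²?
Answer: 0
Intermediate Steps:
Q(0)*(-16 + X(9, 7)) = (-10*0²)*(-16 + (9² + 2*9 + 2*7 + 9*7)) = (-10*0)*(-16 + (81 + 18 + 14 + 63)) = 0*(-16 + 176) = 0*160 = 0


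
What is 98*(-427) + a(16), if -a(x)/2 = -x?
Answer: -41814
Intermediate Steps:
a(x) = 2*x (a(x) = -(-2)*x = 2*x)
98*(-427) + a(16) = 98*(-427) + 2*16 = -41846 + 32 = -41814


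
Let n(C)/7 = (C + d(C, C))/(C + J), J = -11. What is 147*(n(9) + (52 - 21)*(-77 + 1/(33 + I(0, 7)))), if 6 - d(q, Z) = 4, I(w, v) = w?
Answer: -7841029/22 ≈ -3.5641e+5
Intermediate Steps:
d(q, Z) = 2 (d(q, Z) = 6 - 1*4 = 6 - 4 = 2)
n(C) = 7*(2 + C)/(-11 + C) (n(C) = 7*((C + 2)/(C - 11)) = 7*((2 + C)/(-11 + C)) = 7*(2 + C)/(-11 + C))
147*(n(9) + (52 - 21)*(-77 + 1/(33 + I(0, 7)))) = 147*(7*(2 + 9)/(-11 + 9) + (52 - 21)*(-77 + 1/(33 + 0))) = 147*(7*11/(-2) + 31*(-77 + 1/33)) = 147*(7*(-½)*11 + 31*(-77 + 1/33)) = 147*(-77/2 + 31*(-2540/33)) = 147*(-77/2 - 78740/33) = 147*(-160021/66) = -7841029/22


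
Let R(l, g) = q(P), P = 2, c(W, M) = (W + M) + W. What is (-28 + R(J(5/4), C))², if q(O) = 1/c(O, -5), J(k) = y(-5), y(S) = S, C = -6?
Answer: 841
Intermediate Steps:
c(W, M) = M + 2*W (c(W, M) = (M + W) + W = M + 2*W)
J(k) = -5
q(O) = 1/(-5 + 2*O)
R(l, g) = -1 (R(l, g) = 1/(-5 + 2*2) = 1/(-5 + 4) = 1/(-1) = -1)
(-28 + R(J(5/4), C))² = (-28 - 1)² = (-29)² = 841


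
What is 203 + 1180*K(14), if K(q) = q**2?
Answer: 231483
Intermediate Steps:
203 + 1180*K(14) = 203 + 1180*14**2 = 203 + 1180*196 = 203 + 231280 = 231483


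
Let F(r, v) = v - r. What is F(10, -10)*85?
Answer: -1700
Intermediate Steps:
F(10, -10)*85 = (-10 - 1*10)*85 = (-10 - 10)*85 = -20*85 = -1700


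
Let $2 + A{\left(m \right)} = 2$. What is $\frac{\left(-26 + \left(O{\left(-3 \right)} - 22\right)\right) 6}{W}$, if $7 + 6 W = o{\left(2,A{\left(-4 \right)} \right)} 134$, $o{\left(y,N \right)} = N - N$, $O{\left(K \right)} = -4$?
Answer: $\frac{1872}{7} \approx 267.43$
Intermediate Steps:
$A{\left(m \right)} = 0$ ($A{\left(m \right)} = -2 + 2 = 0$)
$o{\left(y,N \right)} = 0$
$W = - \frac{7}{6}$ ($W = - \frac{7}{6} + \frac{0 \cdot 134}{6} = - \frac{7}{6} + \frac{1}{6} \cdot 0 = - \frac{7}{6} + 0 = - \frac{7}{6} \approx -1.1667$)
$\frac{\left(-26 + \left(O{\left(-3 \right)} - 22\right)\right) 6}{W} = \frac{\left(-26 - 26\right) 6}{- \frac{7}{6}} = \left(-26 - 26\right) 6 \left(- \frac{6}{7}\right) = \left(-52\right) 6 \left(- \frac{6}{7}\right) = \left(-312\right) \left(- \frac{6}{7}\right) = \frac{1872}{7}$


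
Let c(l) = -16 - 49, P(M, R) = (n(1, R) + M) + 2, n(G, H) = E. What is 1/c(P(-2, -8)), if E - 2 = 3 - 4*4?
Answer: -1/65 ≈ -0.015385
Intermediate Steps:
E = -11 (E = 2 + (3 - 4*4) = 2 + (3 - 16) = 2 - 13 = -11)
n(G, H) = -11
P(M, R) = -9 + M (P(M, R) = (-11 + M) + 2 = -9 + M)
c(l) = -65
1/c(P(-2, -8)) = 1/(-65) = -1/65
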